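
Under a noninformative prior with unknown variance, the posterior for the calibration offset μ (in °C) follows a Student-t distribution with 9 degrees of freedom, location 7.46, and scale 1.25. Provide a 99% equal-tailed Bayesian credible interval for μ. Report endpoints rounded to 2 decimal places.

The t_9 distribution is symmetric; the 99% interval is 7.46 ± t·1.25 with t_{0.995,9} = 3.250.
Half-width: 3.250 × 1.25 = 4.06.
7.46 − 4.06 = 3.40; 7.46 + 4.06 = 11.52.

[3.40, 11.52]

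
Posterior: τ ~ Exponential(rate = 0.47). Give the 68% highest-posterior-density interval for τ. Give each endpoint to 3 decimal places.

[0.000, 2.424]

The exponential density is strictly decreasing on [0, ∞), so the HPD interval is anchored at 0: [0, q] with P(τ ≤ q) = 0.68.
q = −ln(1 − 0.68) / 0.47 = 1.1394 / 0.47 = 2.424.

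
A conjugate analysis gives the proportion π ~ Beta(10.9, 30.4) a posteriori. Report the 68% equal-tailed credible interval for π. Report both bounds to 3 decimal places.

[0.196, 0.332]

Posterior: Beta(10.9, 30.4).
Equal-tailed 68% interval: the 0.16 and 0.84 quantiles of Beta(10.9, 30.4).
Posterior mean ≈ 0.264, SD ≈ 0.068; a Normal approximation gives roughly [0.197, 0.331].
Exact: F⁻¹(0.16) = 0.196; F⁻¹(0.84) = 0.332.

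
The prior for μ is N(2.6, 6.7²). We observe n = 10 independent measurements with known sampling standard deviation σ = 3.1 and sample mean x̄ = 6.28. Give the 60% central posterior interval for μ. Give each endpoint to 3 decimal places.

[5.387, 7.019]

Posterior precision = 1/6.7² + 10/3.1² = 0.0223 + 1.0406 = 1.0629, so posterior SD = 0.9700.
Posterior mean = (2.6/6.7² + 10·6.28/3.1²) / 1.0629 = 6.2029.
Interval: 6.2029 ± 0.842 × 0.9700 → [5.387, 7.019].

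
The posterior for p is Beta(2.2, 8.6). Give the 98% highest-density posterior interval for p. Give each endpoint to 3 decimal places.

[0.007, 0.494]

The posterior is unimodal and skewed, so the HPD interval has equal density at both endpoints and is the shortest 98% interval.
Solving f(0.007) = f(0.494) with F(0.494) − F(0.007) = 0.98 gives [0.007, 0.494].
For comparison, the equal-tailed interval is [0.021, 0.535]; the HPD is narrower and shifted toward the mode.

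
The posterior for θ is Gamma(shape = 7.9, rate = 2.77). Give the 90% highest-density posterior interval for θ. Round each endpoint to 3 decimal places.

The posterior is unimodal and skewed, so the HPD interval has equal density at both endpoints and is the shortest 90% interval.
Solving f(1.227) = f(4.419) with F(4.419) − F(1.227) = 0.90 gives [1.227, 4.419].
For comparison, the equal-tailed interval is [1.412, 4.700]; the HPD is narrower and shifted toward the mode.

[1.227, 4.419]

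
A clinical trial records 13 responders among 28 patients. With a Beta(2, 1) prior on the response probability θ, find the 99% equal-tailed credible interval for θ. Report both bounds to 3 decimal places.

Posterior: Beta(2+13, 1+15) = Beta(15, 16).
Equal-tailed 99% interval: the 0.005 and 0.995 quantiles of Beta(15, 16).
Posterior mean ≈ 0.484, SD ≈ 0.088; a Normal approximation gives roughly [0.256, 0.711].
Exact: F⁻¹(0.005) = 0.265; F⁻¹(0.995) = 0.707.

[0.265, 0.707]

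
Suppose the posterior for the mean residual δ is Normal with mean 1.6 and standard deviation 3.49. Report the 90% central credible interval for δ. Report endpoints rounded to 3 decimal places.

The posterior is symmetric, so the 90% equal-tailed interval is δ = 1.6 ± z·3.49 with z = 1.645.
Half-width: 1.645 × 3.49 = 5.741.
1.6 − 5.741 = -4.141; 1.6 + 5.741 = 7.341.

[-4.141, 7.341]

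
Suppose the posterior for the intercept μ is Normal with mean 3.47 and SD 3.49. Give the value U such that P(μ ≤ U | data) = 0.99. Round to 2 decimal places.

11.59

Need U with P(μ ≤ U) = 0.99: U = 3.47 + z_{0.01}·3.49.
z = 2.326; U = 3.47 + 2.326 × 3.49 = 11.59.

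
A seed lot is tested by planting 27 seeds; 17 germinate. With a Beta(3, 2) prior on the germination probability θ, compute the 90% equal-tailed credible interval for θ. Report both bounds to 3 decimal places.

[0.482, 0.759]

Posterior: Beta(3+17, 2+10) = Beta(20, 12).
Equal-tailed 90% interval: the 0.05 and 0.95 quantiles of Beta(20, 12).
Posterior mean ≈ 0.625, SD ≈ 0.084; a Normal approximation gives roughly [0.486, 0.764].
Exact: F⁻¹(0.05) = 0.482; F⁻¹(0.95) = 0.759.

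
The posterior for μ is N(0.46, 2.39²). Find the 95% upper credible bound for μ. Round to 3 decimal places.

Need U with P(μ ≤ U) = 0.95: U = 0.46 + z_{0.05}·2.39.
z = 1.645; U = 0.46 + 1.645 × 2.39 = 4.391.

4.391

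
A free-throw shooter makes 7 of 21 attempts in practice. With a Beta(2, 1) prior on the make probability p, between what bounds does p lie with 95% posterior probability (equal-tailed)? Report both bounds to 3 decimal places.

[0.197, 0.573]

Posterior: Beta(2+7, 1+14) = Beta(9, 15).
Equal-tailed 95% interval: the 0.025 and 0.975 quantiles of Beta(9, 15).
Posterior mean ≈ 0.375, SD ≈ 0.097; a Normal approximation gives roughly [0.185, 0.565].
Exact: F⁻¹(0.025) = 0.197; F⁻¹(0.975) = 0.573.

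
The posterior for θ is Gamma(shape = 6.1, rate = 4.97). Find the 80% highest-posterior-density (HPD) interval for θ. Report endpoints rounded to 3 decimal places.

[0.542, 1.737]

The posterior is unimodal and skewed, so the HPD interval has equal density at both endpoints and is the shortest 80% interval.
Solving f(0.542) = f(1.737) with F(1.737) − F(0.542) = 0.80 gives [0.542, 1.737].
For comparison, the equal-tailed interval is [0.649, 1.892]; the HPD is narrower and shifted toward the mode.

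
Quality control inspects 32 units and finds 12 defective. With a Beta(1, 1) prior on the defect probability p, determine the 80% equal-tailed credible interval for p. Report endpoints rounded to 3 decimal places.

Posterior: Beta(1+12, 1+20) = Beta(13, 21).
Equal-tailed 80% interval: the 0.1 and 0.9 quantiles of Beta(13, 21).
Posterior mean ≈ 0.382, SD ≈ 0.082; a Normal approximation gives roughly [0.277, 0.488].
Exact: F⁻¹(0.1) = 0.278; F⁻¹(0.9) = 0.490.

[0.278, 0.490]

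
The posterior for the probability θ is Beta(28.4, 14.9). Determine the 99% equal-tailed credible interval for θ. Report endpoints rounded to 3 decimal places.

[0.463, 0.823]

Posterior: Beta(28.4, 14.9).
Equal-tailed 99% interval: the 0.005 and 0.995 quantiles of Beta(28.4, 14.9).
Posterior mean ≈ 0.656, SD ≈ 0.071; a Normal approximation gives roughly [0.472, 0.840].
Exact: F⁻¹(0.005) = 0.463; F⁻¹(0.995) = 0.823.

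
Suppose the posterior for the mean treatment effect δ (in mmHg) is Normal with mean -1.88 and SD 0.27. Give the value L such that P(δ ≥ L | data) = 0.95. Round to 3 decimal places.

Need L with P(δ ≥ L) = 0.95: L = -1.88 − z_{0.05}·0.27.
z = 1.645; L = -1.88 − 1.645 × 0.27 = -2.324.

-2.324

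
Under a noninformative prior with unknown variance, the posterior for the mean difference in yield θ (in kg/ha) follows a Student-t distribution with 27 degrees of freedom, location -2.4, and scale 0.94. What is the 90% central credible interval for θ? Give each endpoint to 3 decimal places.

The t_27 distribution is symmetric; the 90% interval is -2.4 ± t·0.94 with t_{0.95,27} = 1.703.
Half-width: 1.703 × 0.94 = 1.601.
-2.4 − 1.601 = -4.001; -2.4 + 1.601 = -0.799.

[-4.001, -0.799]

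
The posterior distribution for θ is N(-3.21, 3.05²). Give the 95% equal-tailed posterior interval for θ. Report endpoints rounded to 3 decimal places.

The posterior is symmetric, so the 95% equal-tailed interval is θ = -3.21 ± z·3.05 with z = 1.960.
Half-width: 1.960 × 3.05 = 5.978.
-3.21 − 5.978 = -9.188; -3.21 + 5.978 = 2.768.

[-9.188, 2.768]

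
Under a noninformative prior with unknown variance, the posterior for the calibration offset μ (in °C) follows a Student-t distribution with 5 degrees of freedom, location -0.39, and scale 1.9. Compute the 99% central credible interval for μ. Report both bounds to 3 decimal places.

[-8.051, 7.271]

The t_5 distribution is symmetric; the 99% interval is -0.39 ± t·1.9 with t_{0.995,5} = 4.032.
Half-width: 4.032 × 1.9 = 7.661.
-0.39 − 7.661 = -8.051; -0.39 + 7.661 = 7.271.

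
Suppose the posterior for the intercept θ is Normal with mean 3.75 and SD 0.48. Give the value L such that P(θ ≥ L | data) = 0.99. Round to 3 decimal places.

2.633

Need L with P(θ ≥ L) = 0.99: L = 3.75 − z_{0.01}·0.48.
z = 2.326; L = 3.75 − 2.326 × 0.48 = 2.633.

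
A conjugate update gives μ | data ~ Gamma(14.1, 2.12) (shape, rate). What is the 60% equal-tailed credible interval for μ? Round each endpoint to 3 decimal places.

Posterior: Gamma(shape 14.1, rate 2.12).
Equal-tailed 60% interval: Gamma(14.1, 2.12) quantiles at 0.2 and 0.8.
Posterior mean ≈ 6.651, SD ≈ 1.771; a Normal approximation gives roughly [5.160, 8.142].
Exact: lower = 5.133; upper = 8.078.

[5.133, 8.078]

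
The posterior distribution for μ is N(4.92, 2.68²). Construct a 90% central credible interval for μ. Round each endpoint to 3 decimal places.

The posterior is symmetric, so the 90% equal-tailed interval is μ = 4.92 ± z·2.68 with z = 1.645.
Half-width: 1.645 × 2.68 = 4.408.
4.92 − 4.408 = 0.512; 4.92 + 4.408 = 9.328.

[0.512, 9.328]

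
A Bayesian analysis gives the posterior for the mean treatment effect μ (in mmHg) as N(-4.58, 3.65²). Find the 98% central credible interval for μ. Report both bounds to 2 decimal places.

[-13.07, 3.91]

The posterior is symmetric, so the 98% equal-tailed interval is μ = -4.58 ± z·3.65 with z = 2.326.
Half-width: 2.326 × 3.65 = 8.49.
-4.58 − 8.49 = -13.07; -4.58 + 8.49 = 3.91.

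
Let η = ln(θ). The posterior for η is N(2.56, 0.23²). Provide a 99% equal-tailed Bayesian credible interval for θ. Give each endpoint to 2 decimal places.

[7.15, 23.39]

On the log scale the 99% interval is 2.56 ± 2.576 × 0.23 = [1.9676, 3.1524].
Exponentiate: [e^1.9676, e^3.1524] = [7.15, 23.39].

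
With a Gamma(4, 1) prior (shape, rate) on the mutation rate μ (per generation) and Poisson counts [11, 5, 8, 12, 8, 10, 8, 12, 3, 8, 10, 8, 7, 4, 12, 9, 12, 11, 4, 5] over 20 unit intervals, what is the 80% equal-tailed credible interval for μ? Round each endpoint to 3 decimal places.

Posterior: Gamma(4+167, 1+20) = Gamma(171, 21) (shape, rate).
Equal-tailed 80% interval: Gamma(171, 21) quantiles at 0.1 and 0.9.
Posterior mean ≈ 8.143, SD ≈ 0.623; a Normal approximation gives roughly [7.345, 8.941].
Exact: lower = 7.356; upper = 8.950.

[7.356, 8.950]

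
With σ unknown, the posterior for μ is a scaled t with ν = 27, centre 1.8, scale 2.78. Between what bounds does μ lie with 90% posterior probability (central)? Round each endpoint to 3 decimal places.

[-2.935, 6.535]

The t_27 distribution is symmetric; the 90% interval is 1.8 ± t·2.78 with t_{0.95,27} = 1.703.
Half-width: 1.703 × 2.78 = 4.735.
1.8 − 4.735 = -2.935; 1.8 + 4.735 = 6.535.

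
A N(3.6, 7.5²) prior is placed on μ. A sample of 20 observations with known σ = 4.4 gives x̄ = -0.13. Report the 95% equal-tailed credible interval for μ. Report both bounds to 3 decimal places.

Posterior precision = 1/7.5² + 20/4.4² = 0.0178 + 1.0331 = 1.0508, so posterior SD = 0.9755.
Posterior mean = (3.6/7.5² + 20·-0.13/4.4²) / 1.0508 = -0.0669.
Interval: -0.0669 ± 1.960 × 0.9755 → [-1.979, 1.845].

[-1.979, 1.845]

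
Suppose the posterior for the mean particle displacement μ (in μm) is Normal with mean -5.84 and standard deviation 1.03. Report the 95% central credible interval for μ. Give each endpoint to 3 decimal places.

[-7.859, -3.821]

The posterior is symmetric, so the 95% equal-tailed interval is μ = -5.84 ± z·1.03 with z = 1.960.
Half-width: 1.960 × 1.03 = 2.019.
-5.84 − 2.019 = -7.859; -5.84 + 2.019 = -3.821.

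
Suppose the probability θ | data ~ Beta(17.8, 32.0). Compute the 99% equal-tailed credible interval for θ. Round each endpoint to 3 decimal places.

[0.198, 0.538]

Posterior: Beta(17.8, 32.0).
Equal-tailed 99% interval: the 0.005 and 0.995 quantiles of Beta(17.8, 32.0).
Posterior mean ≈ 0.357, SD ≈ 0.067; a Normal approximation gives roughly [0.184, 0.531].
Exact: F⁻¹(0.005) = 0.198; F⁻¹(0.995) = 0.538.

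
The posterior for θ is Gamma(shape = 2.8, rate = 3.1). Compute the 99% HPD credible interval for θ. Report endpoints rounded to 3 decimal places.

The posterior is unimodal and skewed, so the HPD interval has equal density at both endpoints and is the shortest 99% interval.
Solving f(0.031) = f(2.613) with F(2.613) − F(0.031) = 0.99 gives [0.031, 2.613].
For comparison, the equal-tailed interval is [0.091, 2.877]; the HPD is narrower and shifted toward the mode.

[0.031, 2.613]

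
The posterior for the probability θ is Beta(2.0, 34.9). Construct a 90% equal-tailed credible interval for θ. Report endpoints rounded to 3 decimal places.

[0.010, 0.125]

Posterior: Beta(2.0, 34.9).
Equal-tailed 90% interval: the 0.05 and 0.95 quantiles of Beta(2.0, 34.9).
Posterior mean ≈ 0.054, SD ≈ 0.037; a Normal approximation gives roughly [-0.006, 0.115].
Exact: F⁻¹(0.05) = 0.010; F⁻¹(0.95) = 0.125.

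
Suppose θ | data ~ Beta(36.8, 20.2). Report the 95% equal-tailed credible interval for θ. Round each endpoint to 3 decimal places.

Posterior: Beta(36.8, 20.2).
Equal-tailed 95% interval: the 0.025 and 0.975 quantiles of Beta(36.8, 20.2).
Posterior mean ≈ 0.646, SD ≈ 0.063; a Normal approximation gives roughly [0.523, 0.769].
Exact: F⁻¹(0.025) = 0.518; F⁻¹(0.975) = 0.763.

[0.518, 0.763]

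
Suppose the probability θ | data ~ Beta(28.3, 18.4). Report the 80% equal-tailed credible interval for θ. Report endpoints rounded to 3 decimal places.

Posterior: Beta(28.3, 18.4).
Equal-tailed 80% interval: the 0.1 and 0.9 quantiles of Beta(28.3, 18.4).
Posterior mean ≈ 0.606, SD ≈ 0.071; a Normal approximation gives roughly [0.515, 0.697].
Exact: F⁻¹(0.1) = 0.514; F⁻¹(0.9) = 0.696.

[0.514, 0.696]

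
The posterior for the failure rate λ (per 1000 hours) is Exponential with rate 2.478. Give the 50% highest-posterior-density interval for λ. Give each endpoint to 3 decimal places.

The exponential density is strictly decreasing on [0, ∞), so the HPD interval is anchored at 0: [0, q] with P(λ ≤ q) = 0.50.
q = −ln(1 − 0.50) / 2.478 = 0.6931 / 2.478 = 0.280.

[0.000, 0.280]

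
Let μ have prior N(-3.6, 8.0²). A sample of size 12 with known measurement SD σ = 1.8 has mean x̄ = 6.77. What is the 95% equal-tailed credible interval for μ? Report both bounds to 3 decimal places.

Posterior precision = 1/8.0² + 12/1.8² = 0.0156 + 3.7037 = 3.7193, so posterior SD = 0.5185.
Posterior mean = (-3.6/8.0² + 12·6.77/1.8²) / 3.7193 = 6.7264.
Interval: 6.7264 ± 1.960 × 0.5185 → [5.710, 7.743].

[5.710, 7.743]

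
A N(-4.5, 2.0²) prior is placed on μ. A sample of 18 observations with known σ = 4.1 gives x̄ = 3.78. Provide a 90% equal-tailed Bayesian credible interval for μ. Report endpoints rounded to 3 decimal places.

[0.782, 3.644]

Posterior precision = 1/2.0² + 18/4.1² = 0.2500 + 1.0708 = 1.3208, so posterior SD = 0.8701.
Posterior mean = (-4.5/2.0² + 18·3.78/4.1²) / 1.3208 = 2.2128.
Interval: 2.2128 ± 1.645 × 0.8701 → [0.782, 3.644].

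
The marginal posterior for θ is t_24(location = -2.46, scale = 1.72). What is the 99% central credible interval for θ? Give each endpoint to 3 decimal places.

[-7.271, 2.351]

The t_24 distribution is symmetric; the 99% interval is -2.46 ± t·1.72 with t_{0.995,24} = 2.797.
Half-width: 2.797 × 1.72 = 4.811.
-2.46 − 4.811 = -7.271; -2.46 + 4.811 = 2.351.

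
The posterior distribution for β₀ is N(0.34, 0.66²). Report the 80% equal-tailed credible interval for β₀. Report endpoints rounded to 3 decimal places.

[-0.506, 1.186]

The posterior is symmetric, so the 80% equal-tailed interval is β₀ = 0.34 ± z·0.66 with z = 1.282.
Half-width: 1.282 × 0.66 = 0.846.
0.34 − 0.846 = -0.506; 0.34 + 0.846 = 1.186.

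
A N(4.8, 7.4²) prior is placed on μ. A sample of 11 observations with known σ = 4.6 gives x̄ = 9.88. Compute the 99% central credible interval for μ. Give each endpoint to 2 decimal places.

Posterior precision = 1/7.4² + 11/4.6² = 0.0183 + 0.5198 = 0.5381, so posterior SD = 1.3632.
Posterior mean = (4.8/7.4² + 11·9.88/4.6²) / 0.5381 = 9.7076.
Interval: 9.7076 ± 2.576 × 1.3632 → [6.20, 13.22].

[6.20, 13.22]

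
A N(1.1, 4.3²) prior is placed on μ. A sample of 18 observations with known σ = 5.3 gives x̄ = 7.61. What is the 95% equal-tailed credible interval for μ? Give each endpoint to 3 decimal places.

Posterior precision = 1/4.3² + 18/5.3² = 0.0541 + 0.6408 = 0.6949, so posterior SD = 1.1996.
Posterior mean = (1.1/4.3² + 18·7.61/5.3²) / 0.6949 = 7.1033.
Interval: 7.1033 ± 1.960 × 1.1996 → [4.752, 9.455].

[4.752, 9.455]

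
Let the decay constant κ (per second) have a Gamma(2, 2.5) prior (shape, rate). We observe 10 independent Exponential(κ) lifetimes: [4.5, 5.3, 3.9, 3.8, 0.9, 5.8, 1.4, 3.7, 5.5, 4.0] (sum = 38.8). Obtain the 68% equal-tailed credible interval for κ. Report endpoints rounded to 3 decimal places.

[0.208, 0.373]

Posterior: Gamma(2+10, 2.5+38.8) = Gamma(12, 41.3) (shape, rate).
Equal-tailed 68% interval: Gamma(12, 41.3) quantiles at 0.16 and 0.84.
Posterior mean ≈ 0.291, SD ≈ 0.084; a Normal approximation gives roughly [0.207, 0.374].
Exact: lower = 0.208; upper = 0.373.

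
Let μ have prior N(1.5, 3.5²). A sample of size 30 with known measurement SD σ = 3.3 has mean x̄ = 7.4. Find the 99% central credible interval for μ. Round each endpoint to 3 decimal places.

Posterior precision = 1/3.5² + 30/3.3² = 0.0816 + 2.7548 = 2.8365, so posterior SD = 0.5938.
Posterior mean = (1.5/3.5² + 30·7.4/3.3²) / 2.8365 = 7.2302.
Interval: 7.2302 ± 2.576 × 0.5938 → [5.701, 8.760].

[5.701, 8.760]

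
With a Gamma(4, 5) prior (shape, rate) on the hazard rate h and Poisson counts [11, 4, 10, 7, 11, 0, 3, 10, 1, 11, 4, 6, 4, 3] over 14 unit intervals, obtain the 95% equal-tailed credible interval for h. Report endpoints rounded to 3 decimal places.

[3.762, 5.706]

Posterior: Gamma(4+85, 5+14) = Gamma(89, 19) (shape, rate).
Equal-tailed 95% interval: Gamma(89, 19) quantiles at 0.025 and 0.975.
Posterior mean ≈ 4.684, SD ≈ 0.497; a Normal approximation gives roughly [3.711, 5.657].
Exact: lower = 3.762; upper = 5.706.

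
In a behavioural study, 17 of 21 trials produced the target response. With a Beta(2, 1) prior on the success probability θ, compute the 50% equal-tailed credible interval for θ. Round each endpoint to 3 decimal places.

Posterior: Beta(2+17, 1+4) = Beta(19, 5).
Equal-tailed 50% interval: the 0.25 and 0.75 quantiles of Beta(19, 5).
Posterior mean ≈ 0.792, SD ≈ 0.081; a Normal approximation gives roughly [0.737, 0.846].
Exact: F⁻¹(0.25) = 0.741; F⁻¹(0.75) = 0.851.

[0.741, 0.851]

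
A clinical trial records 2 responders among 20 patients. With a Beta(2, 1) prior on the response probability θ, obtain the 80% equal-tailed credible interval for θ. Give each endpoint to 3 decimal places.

Posterior: Beta(2+2, 1+18) = Beta(4, 19).
Equal-tailed 80% interval: the 0.1 and 0.9 quantiles of Beta(4, 19).
Posterior mean ≈ 0.174, SD ≈ 0.077; a Normal approximation gives roughly [0.075, 0.273].
Exact: F⁻¹(0.1) = 0.082; F⁻¹(0.9) = 0.279.

[0.082, 0.279]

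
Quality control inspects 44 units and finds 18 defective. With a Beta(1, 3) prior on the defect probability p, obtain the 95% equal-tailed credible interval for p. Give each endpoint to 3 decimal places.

Posterior: Beta(1+18, 3+26) = Beta(19, 29).
Equal-tailed 95% interval: the 0.025 and 0.975 quantiles of Beta(19, 29).
Posterior mean ≈ 0.396, SD ≈ 0.070; a Normal approximation gives roughly [0.259, 0.533].
Exact: F⁻¹(0.025) = 0.264; F⁻¹(0.975) = 0.536.

[0.264, 0.536]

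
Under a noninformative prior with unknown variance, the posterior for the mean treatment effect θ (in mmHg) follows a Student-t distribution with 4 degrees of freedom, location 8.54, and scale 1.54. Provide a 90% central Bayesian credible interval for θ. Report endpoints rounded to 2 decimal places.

[5.26, 11.82]

The t_4 distribution is symmetric; the 90% interval is 8.54 ± t·1.54 with t_{0.95,4} = 2.132.
Half-width: 2.132 × 1.54 = 3.28.
8.54 − 3.28 = 5.26; 8.54 + 3.28 = 11.82.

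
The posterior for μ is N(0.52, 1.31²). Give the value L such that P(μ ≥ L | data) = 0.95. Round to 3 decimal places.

Need L with P(μ ≥ L) = 0.95: L = 0.52 − z_{0.05}·1.31.
z = 1.645; L = 0.52 − 1.645 × 1.31 = -1.635.

-1.635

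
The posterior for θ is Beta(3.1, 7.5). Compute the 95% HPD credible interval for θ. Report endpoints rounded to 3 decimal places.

[0.055, 0.552]

The posterior is unimodal and skewed, so the HPD interval has equal density at both endpoints and is the shortest 95% interval.
Solving f(0.055) = f(0.552) with F(0.552) − F(0.055) = 0.95 gives [0.055, 0.552].
For comparison, the equal-tailed interval is [0.075, 0.583]; the HPD is narrower and shifted toward the mode.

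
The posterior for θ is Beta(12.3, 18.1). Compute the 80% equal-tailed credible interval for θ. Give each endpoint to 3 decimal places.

Posterior: Beta(12.3, 18.1).
Equal-tailed 80% interval: the 0.1 and 0.9 quantiles of Beta(12.3, 18.1).
Posterior mean ≈ 0.405, SD ≈ 0.088; a Normal approximation gives roughly [0.292, 0.517].
Exact: F⁻¹(0.1) = 0.293; F⁻¹(0.9) = 0.519.

[0.293, 0.519]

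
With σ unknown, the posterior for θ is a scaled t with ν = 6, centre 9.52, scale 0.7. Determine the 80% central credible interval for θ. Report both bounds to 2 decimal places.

[8.51, 10.53]

The t_6 distribution is symmetric; the 80% interval is 9.52 ± t·0.7 with t_{0.9,6} = 1.440.
Half-width: 1.440 × 0.7 = 1.01.
9.52 − 1.01 = 8.51; 9.52 + 1.01 = 10.53.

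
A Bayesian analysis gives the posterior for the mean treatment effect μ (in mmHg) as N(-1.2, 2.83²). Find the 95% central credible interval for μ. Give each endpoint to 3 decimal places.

[-6.747, 4.347]

The posterior is symmetric, so the 95% equal-tailed interval is μ = -1.2 ± z·2.83 with z = 1.960.
Half-width: 1.960 × 2.83 = 5.547.
-1.2 − 5.547 = -6.747; -1.2 + 5.547 = 4.347.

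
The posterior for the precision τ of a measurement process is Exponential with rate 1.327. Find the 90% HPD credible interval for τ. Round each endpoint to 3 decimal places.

[0.000, 1.735]

The exponential density is strictly decreasing on [0, ∞), so the HPD interval is anchored at 0: [0, q] with P(τ ≤ q) = 0.90.
q = −ln(1 − 0.90) / 1.327 = 2.3026 / 1.327 = 1.735.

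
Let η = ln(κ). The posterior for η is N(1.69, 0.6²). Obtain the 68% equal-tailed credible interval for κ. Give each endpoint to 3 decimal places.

[2.984, 9.842]

On the log scale the 68% interval is 1.69 ± 0.994 × 0.6 = [1.0933, 2.2867].
Exponentiate: [e^1.0933, e^2.2867] = [2.984, 9.842].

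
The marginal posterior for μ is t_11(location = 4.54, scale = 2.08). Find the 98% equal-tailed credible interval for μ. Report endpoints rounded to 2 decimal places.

The t_11 distribution is symmetric; the 98% interval is 4.54 ± t·2.08 with t_{0.99,11} = 2.718.
Half-width: 2.718 × 2.08 = 5.65.
4.54 − 5.65 = -1.11; 4.54 + 5.65 = 10.19.

[-1.11, 10.19]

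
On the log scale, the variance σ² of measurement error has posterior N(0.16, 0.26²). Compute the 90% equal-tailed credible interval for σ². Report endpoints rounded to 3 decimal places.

On the log scale the 90% interval is 0.16 ± 1.645 × 0.26 = [-0.2677, 0.5877].
Exponentiate: [e^-0.2677, e^0.5877] = [0.765, 1.800].

[0.765, 1.800]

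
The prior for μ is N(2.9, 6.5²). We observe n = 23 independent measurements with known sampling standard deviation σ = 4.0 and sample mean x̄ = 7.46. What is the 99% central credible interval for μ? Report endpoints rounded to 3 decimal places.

[5.255, 9.517]

Posterior precision = 1/6.5² + 23/4.0² = 0.0237 + 1.4375 = 1.4612, so posterior SD = 0.8273.
Posterior mean = (2.9/6.5² + 23·7.46/4.0²) / 1.4612 = 7.3861.
Interval: 7.3861 ± 2.576 × 0.8273 → [5.255, 9.517].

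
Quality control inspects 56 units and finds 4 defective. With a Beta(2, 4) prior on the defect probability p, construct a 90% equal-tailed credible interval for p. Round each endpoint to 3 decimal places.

[0.044, 0.165]

Posterior: Beta(2+4, 4+52) = Beta(6, 56).
Equal-tailed 90% interval: the 0.05 and 0.95 quantiles of Beta(6, 56).
Posterior mean ≈ 0.097, SD ≈ 0.037; a Normal approximation gives roughly [0.036, 0.158].
Exact: F⁻¹(0.05) = 0.044; F⁻¹(0.95) = 0.165.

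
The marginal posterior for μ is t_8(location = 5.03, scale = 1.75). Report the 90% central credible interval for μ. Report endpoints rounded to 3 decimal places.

[1.776, 8.284]

The t_8 distribution is symmetric; the 90% interval is 5.03 ± t·1.75 with t_{0.95,8} = 1.860.
Half-width: 1.860 × 1.75 = 3.254.
5.03 − 3.254 = 1.776; 5.03 + 3.254 = 8.284.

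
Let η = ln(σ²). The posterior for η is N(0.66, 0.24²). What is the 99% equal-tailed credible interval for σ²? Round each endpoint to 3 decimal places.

[1.043, 3.590]

On the log scale the 99% interval is 0.66 ± 2.576 × 0.24 = [0.0418, 1.2782].
Exponentiate: [e^0.0418, e^1.2782] = [1.043, 3.590].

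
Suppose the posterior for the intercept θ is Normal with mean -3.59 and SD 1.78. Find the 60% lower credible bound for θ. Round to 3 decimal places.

Need L with P(θ ≥ L) = 0.60: L = -3.59 − z_{0.4}·1.78.
z = 0.253; L = -3.59 − 0.253 × 1.78 = -4.041.

-4.041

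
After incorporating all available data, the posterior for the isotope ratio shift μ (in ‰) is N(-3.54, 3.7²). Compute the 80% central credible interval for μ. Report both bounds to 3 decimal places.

[-8.282, 1.202]

The posterior is symmetric, so the 80% equal-tailed interval is μ = -3.54 ± z·3.7 with z = 1.282.
Half-width: 1.282 × 3.7 = 4.742.
-3.54 − 4.742 = -8.282; -3.54 + 4.742 = 1.202.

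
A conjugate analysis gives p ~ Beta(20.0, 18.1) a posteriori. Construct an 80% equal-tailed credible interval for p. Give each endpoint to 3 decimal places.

[0.421, 0.628]

Posterior: Beta(20.0, 18.1).
Equal-tailed 80% interval: the 0.1 and 0.9 quantiles of Beta(20.0, 18.1).
Posterior mean ≈ 0.525, SD ≈ 0.080; a Normal approximation gives roughly [0.423, 0.627].
Exact: F⁻¹(0.1) = 0.421; F⁻¹(0.9) = 0.628.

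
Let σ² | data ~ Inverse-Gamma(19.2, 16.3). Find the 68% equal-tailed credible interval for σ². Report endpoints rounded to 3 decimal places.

Inverse-Gamma(19.2, 16.3) quantiles: F⁻¹(0.16) and F⁻¹(0.84).
Equivalently, 1/σ² ~ Gamma(19.2, rate = 16.3); invert its 0.84 and 0.16 quantiles.
Posterior mean ≈ 0.896, SD ≈ 0.216; a Normal approximation gives roughly [0.681, 1.110].
Exact: lower = 0.693; upper = 1.096.

[0.693, 1.096]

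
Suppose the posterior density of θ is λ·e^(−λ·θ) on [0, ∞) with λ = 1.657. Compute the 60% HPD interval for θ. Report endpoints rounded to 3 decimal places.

[0.000, 0.553]

The exponential density is strictly decreasing on [0, ∞), so the HPD interval is anchored at 0: [0, q] with P(θ ≤ q) = 0.60.
q = −ln(1 − 0.60) / 1.657 = 0.9163 / 1.657 = 0.553.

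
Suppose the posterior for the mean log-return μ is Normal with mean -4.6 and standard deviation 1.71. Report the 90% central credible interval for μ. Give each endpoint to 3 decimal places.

The posterior is symmetric, so the 90% equal-tailed interval is μ = -4.6 ± z·1.71 with z = 1.645.
Half-width: 1.645 × 1.71 = 2.813.
-4.6 − 2.813 = -7.413; -4.6 + 2.813 = -1.787.

[-7.413, -1.787]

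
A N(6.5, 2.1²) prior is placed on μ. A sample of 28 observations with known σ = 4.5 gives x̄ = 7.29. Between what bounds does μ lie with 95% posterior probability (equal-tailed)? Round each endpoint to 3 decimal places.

[5.634, 8.724]

Posterior precision = 1/2.1² + 28/4.5² = 0.2268 + 1.3827 = 1.6095, so posterior SD = 0.7882.
Posterior mean = (6.5/2.1² + 28·7.29/4.5²) / 1.6095 = 7.1787.
Interval: 7.1787 ± 1.960 × 0.7882 → [5.634, 8.724].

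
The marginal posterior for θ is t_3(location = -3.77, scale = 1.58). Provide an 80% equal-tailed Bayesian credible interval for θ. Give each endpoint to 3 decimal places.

The t_3 distribution is symmetric; the 80% interval is -3.77 ± t·1.58 with t_{0.9,3} = 1.638.
Half-width: 1.638 × 1.58 = 2.588.
-3.77 − 2.588 = -6.358; -3.77 + 2.588 = -1.182.

[-6.358, -1.182]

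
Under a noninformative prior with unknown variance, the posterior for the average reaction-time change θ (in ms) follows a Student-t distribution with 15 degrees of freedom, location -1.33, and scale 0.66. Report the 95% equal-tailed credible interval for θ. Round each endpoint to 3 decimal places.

[-2.737, 0.077]

The t_15 distribution is symmetric; the 95% interval is -1.33 ± t·0.66 with t_{0.975,15} = 2.131.
Half-width: 2.131 × 0.66 = 1.407.
-1.33 − 1.407 = -2.737; -1.33 + 1.407 = 0.077.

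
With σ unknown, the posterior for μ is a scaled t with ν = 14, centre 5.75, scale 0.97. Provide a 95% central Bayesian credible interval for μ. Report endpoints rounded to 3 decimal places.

The t_14 distribution is symmetric; the 95% interval is 5.75 ± t·0.97 with t_{0.975,14} = 2.145.
Half-width: 2.145 × 0.97 = 2.080.
5.75 − 2.080 = 3.670; 5.75 + 2.080 = 7.830.

[3.670, 7.830]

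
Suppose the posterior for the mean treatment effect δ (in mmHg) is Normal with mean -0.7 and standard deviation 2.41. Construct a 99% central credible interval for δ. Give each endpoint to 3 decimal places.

[-6.908, 5.508]

The posterior is symmetric, so the 99% equal-tailed interval is δ = -0.7 ± z·2.41 with z = 2.576.
Half-width: 2.576 × 2.41 = 6.208.
-0.7 − 6.208 = -6.908; -0.7 + 6.208 = 5.508.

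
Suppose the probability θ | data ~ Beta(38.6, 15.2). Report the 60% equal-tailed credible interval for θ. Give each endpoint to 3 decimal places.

Posterior: Beta(38.6, 15.2).
Equal-tailed 60% interval: the 0.2 and 0.8 quantiles of Beta(38.6, 15.2).
Posterior mean ≈ 0.717, SD ≈ 0.061; a Normal approximation gives roughly [0.666, 0.769].
Exact: F⁻¹(0.2) = 0.667; F⁻¹(0.8) = 0.770.

[0.667, 0.770]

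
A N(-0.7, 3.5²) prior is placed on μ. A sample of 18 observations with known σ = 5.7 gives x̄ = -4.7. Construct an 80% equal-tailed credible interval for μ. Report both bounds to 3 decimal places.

[-5.794, -2.579]

Posterior precision = 1/3.5² + 18/5.7² = 0.0816 + 0.5540 = 0.6356, so posterior SD = 1.2543.
Posterior mean = (-0.7/3.5² + 18·-4.7/5.7²) / 0.6356 = -4.1863.
Interval: -4.1863 ± 1.282 × 1.2543 → [-5.794, -2.579].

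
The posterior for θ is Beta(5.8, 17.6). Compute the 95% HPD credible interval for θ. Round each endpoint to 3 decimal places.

[0.088, 0.420]

The posterior is unimodal and skewed, so the HPD interval has equal density at both endpoints and is the shortest 95% interval.
Solving f(0.088) = f(0.420) with F(0.420) − F(0.088) = 0.95 gives [0.088, 0.420].
For comparison, the equal-tailed interval is [0.099, 0.437]; the HPD is narrower and shifted toward the mode.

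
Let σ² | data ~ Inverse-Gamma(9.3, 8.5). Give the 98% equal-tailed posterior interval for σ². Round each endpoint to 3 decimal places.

[0.477, 2.302]

Inverse-Gamma(9.3, 8.5) quantiles: F⁻¹(0.01) and F⁻¹(0.99).
Equivalently, 1/σ² ~ Gamma(9.3, rate = 8.5); invert its 0.99 and 0.01 quantiles.
Posterior mean ≈ 1.024, SD ≈ 0.379; a Normal approximation gives roughly [0.142, 1.906].
Exact: lower = 0.477; upper = 2.302.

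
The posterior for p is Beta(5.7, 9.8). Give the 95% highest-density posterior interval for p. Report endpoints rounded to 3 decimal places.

The posterior is unimodal and skewed, so the HPD interval has equal density at both endpoints and is the shortest 95% interval.
Solving f(0.145) = f(0.600) with F(0.600) − F(0.145) = 0.95 gives [0.145, 0.600].
For comparison, the equal-tailed interval is [0.155, 0.613]; the HPD is narrower and shifted toward the mode.

[0.145, 0.600]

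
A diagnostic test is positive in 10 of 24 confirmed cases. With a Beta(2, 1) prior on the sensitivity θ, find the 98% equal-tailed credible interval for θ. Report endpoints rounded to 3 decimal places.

[0.237, 0.664]

Posterior: Beta(2+10, 1+14) = Beta(12, 15).
Equal-tailed 98% interval: the 0.01 and 0.99 quantiles of Beta(12, 15).
Posterior mean ≈ 0.444, SD ≈ 0.094; a Normal approximation gives roughly [0.226, 0.663].
Exact: F⁻¹(0.01) = 0.237; F⁻¹(0.99) = 0.664.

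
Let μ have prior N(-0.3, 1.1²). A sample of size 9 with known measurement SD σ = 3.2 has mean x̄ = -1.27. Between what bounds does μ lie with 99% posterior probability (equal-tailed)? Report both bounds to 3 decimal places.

[-2.772, 1.173]

Posterior precision = 1/1.1² + 9/3.2² = 0.8264 + 0.8789 = 1.7054, so posterior SD = 0.7658.
Posterior mean = (-0.3/1.1² + 9·-1.27/3.2²) / 1.7054 = -0.7999.
Interval: -0.7999 ± 2.576 × 0.7658 → [-2.772, 1.173].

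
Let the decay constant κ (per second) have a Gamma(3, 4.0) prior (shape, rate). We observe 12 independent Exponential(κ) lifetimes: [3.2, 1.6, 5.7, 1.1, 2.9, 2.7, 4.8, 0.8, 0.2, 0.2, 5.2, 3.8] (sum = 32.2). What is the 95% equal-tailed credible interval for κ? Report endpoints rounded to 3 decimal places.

Posterior: Gamma(3+12, 4.0+32.2) = Gamma(15, 36.2) (shape, rate).
Equal-tailed 95% interval: Gamma(15, 36.2) quantiles at 0.025 and 0.975.
Posterior mean ≈ 0.414, SD ≈ 0.107; a Normal approximation gives roughly [0.205, 0.624].
Exact: lower = 0.232; upper = 0.649.

[0.232, 0.649]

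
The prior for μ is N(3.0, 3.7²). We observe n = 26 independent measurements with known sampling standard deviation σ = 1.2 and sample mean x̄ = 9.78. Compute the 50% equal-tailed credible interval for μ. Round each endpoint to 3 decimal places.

[9.594, 9.911]

Posterior precision = 1/3.7² + 26/1.2² = 0.0730 + 18.0556 = 18.1286, so posterior SD = 0.2349.
Posterior mean = (3.0/3.7² + 26·9.78/1.2²) / 18.1286 = 9.7527.
Interval: 9.7527 ± 0.674 × 0.2349 → [9.594, 9.911].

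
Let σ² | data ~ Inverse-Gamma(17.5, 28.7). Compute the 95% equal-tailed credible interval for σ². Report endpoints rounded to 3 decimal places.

Inverse-Gamma(17.5, 28.7) quantiles: F⁻¹(0.025) and F⁻¹(0.975).
Equivalently, 1/σ² ~ Gamma(17.5, rate = 28.7); invert its 0.975 and 0.025 quantiles.
Posterior mean ≈ 1.739, SD ≈ 0.442; a Normal approximation gives roughly [0.873, 2.605].
Exact: lower = 1.079; upper = 2.791.

[1.079, 2.791]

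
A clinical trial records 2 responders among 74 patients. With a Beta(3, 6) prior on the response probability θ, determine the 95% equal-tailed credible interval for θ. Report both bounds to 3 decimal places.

[0.020, 0.120]

Posterior: Beta(3+2, 6+72) = Beta(5, 78).
Equal-tailed 95% interval: the 0.025 and 0.975 quantiles of Beta(5, 78).
Posterior mean ≈ 0.060, SD ≈ 0.026; a Normal approximation gives roughly [0.009, 0.111].
Exact: F⁻¹(0.025) = 0.020; F⁻¹(0.975) = 0.120.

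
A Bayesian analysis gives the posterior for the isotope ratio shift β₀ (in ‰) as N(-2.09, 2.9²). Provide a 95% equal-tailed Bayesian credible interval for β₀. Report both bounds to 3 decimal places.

[-7.774, 3.594]

The posterior is symmetric, so the 95% equal-tailed interval is β₀ = -2.09 ± z·2.9 with z = 1.960.
Half-width: 1.960 × 2.9 = 5.684.
-2.09 − 5.684 = -7.774; -2.09 + 5.684 = 3.594.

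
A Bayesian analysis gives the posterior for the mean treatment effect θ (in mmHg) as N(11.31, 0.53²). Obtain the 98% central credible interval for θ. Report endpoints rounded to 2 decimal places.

The posterior is symmetric, so the 98% equal-tailed interval is θ = 11.31 ± z·0.53 with z = 2.326.
Half-width: 2.326 × 0.53 = 1.23.
11.31 − 1.23 = 10.08; 11.31 + 1.23 = 12.54.

[10.08, 12.54]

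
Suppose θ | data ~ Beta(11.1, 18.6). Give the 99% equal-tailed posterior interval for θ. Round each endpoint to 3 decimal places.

Posterior: Beta(11.1, 18.6).
Equal-tailed 99% interval: the 0.005 and 0.995 quantiles of Beta(11.1, 18.6).
Posterior mean ≈ 0.374, SD ≈ 0.087; a Normal approximation gives roughly [0.149, 0.599].
Exact: F⁻¹(0.005) = 0.171; F⁻¹(0.995) = 0.607.

[0.171, 0.607]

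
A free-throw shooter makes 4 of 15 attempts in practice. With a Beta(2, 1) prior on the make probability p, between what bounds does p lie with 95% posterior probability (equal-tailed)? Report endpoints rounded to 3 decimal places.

Posterior: Beta(2+4, 1+11) = Beta(6, 12).
Equal-tailed 95% interval: the 0.025 and 0.975 quantiles of Beta(6, 12).
Posterior mean ≈ 0.333, SD ≈ 0.108; a Normal approximation gives roughly [0.121, 0.545].
Exact: F⁻¹(0.025) = 0.142; F⁻¹(0.975) = 0.560.

[0.142, 0.560]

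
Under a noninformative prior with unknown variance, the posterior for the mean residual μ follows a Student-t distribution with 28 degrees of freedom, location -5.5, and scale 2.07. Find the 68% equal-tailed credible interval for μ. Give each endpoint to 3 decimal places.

[-7.596, -3.404]

The t_28 distribution is symmetric; the 68% interval is -5.5 ± t·2.07 with t_{0.84,28} = 1.012.
Half-width: 1.012 × 2.07 = 2.096.
-5.5 − 2.096 = -7.596; -5.5 + 2.096 = -3.404.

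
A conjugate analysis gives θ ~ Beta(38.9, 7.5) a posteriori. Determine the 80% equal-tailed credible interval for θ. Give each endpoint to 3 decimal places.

[0.767, 0.903]

Posterior: Beta(38.9, 7.5).
Equal-tailed 80% interval: the 0.1 and 0.9 quantiles of Beta(38.9, 7.5).
Posterior mean ≈ 0.838, SD ≈ 0.053; a Normal approximation gives roughly [0.770, 0.907].
Exact: F⁻¹(0.1) = 0.767; F⁻¹(0.9) = 0.903.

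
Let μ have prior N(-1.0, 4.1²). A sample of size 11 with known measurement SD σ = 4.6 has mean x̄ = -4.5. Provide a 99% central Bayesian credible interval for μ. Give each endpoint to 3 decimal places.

[-7.525, -0.756]

Posterior precision = 1/4.1² + 11/4.6² = 0.0595 + 0.5198 = 0.5793, so posterior SD = 1.3138.
Posterior mean = (-1.0/4.1² + 11·-4.5/4.6²) / 0.5793 = -4.1406.
Interval: -4.1406 ± 2.576 × 1.3138 → [-7.525, -0.756].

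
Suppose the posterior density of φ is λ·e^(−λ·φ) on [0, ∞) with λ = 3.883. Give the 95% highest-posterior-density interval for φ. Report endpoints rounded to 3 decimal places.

The exponential density is strictly decreasing on [0, ∞), so the HPD interval is anchored at 0: [0, q] with P(φ ≤ q) = 0.95.
q = −ln(1 − 0.95) / 3.883 = 2.9957 / 3.883 = 0.771.

[0.000, 0.771]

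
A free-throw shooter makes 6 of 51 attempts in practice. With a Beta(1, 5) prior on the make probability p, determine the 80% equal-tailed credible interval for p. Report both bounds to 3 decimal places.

Posterior: Beta(1+6, 5+45) = Beta(7, 50).
Equal-tailed 80% interval: the 0.1 and 0.9 quantiles of Beta(7, 50).
Posterior mean ≈ 0.123, SD ≈ 0.043; a Normal approximation gives roughly [0.068, 0.178].
Exact: F⁻¹(0.1) = 0.071; F⁻¹(0.9) = 0.180.

[0.071, 0.180]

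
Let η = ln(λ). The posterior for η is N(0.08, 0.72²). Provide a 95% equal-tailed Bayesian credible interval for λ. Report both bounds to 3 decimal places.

[0.264, 4.442]

On the log scale the 95% interval is 0.08 ± 1.960 × 0.72 = [-1.3312, 1.4912].
Exponentiate: [e^-1.3312, e^1.4912] = [0.264, 4.442].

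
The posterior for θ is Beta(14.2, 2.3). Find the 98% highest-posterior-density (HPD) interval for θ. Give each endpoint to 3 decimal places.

[0.649, 0.995]

The posterior is unimodal and skewed, so the HPD interval has equal density at both endpoints and is the shortest 98% interval.
Solving f(0.649) = f(0.995) with F(0.995) − F(0.649) = 0.98 gives [0.649, 0.995].
For comparison, the equal-tailed interval is [0.616, 0.985]; the HPD is narrower and shifted toward the mode.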